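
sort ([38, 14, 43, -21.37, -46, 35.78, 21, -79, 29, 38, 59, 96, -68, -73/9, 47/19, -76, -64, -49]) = [-79, -76, -68, -64, -49, -46, -21.37, -73/9, 47/19, 14, 21, 29, 35.78, 38, 38, 43, 59, 96]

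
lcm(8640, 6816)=613440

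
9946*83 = 825518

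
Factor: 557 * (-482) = -1 * 2^1 * 241^1 * 557^1 = -268474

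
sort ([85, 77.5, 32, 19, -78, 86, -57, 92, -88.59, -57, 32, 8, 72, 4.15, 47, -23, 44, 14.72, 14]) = [-88.59, -78, -57, -57, -23, 4.15, 8, 14, 14.72, 19, 32, 32, 44, 47, 72, 77.5, 85, 86, 92]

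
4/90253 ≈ 0.0000443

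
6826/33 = 206 + 28/33 ≈ 206.85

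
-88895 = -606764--517869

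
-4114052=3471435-7585487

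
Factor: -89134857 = -1 * 3^3 * 7^1 * 67^1 * 7039^1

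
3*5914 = 17742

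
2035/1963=1 + 72/1963 ≈ 1.04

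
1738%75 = 13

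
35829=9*3981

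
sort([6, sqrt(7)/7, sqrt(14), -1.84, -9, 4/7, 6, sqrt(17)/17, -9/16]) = [-9, -1.84, -9/16, sqrt(17)/17, sqrt(7)/7, 4/7, sqrt(14), 6, 6]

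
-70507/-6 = 11751 + 1/6 ≈ 11751.17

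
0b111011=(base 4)323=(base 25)29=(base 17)38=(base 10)59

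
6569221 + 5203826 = 11773047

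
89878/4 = 22469 + 1/2 = 22469.50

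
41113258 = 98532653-57419395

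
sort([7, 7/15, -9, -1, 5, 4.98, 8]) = [-9, -1, 7/15, 4.98, 5, 7, 8]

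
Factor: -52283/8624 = -1*2^(-4)*97^1 = -97/16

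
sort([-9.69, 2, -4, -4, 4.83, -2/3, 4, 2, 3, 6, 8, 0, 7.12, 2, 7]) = [-9.69, -4, -4, -2/3, 0, 2, 2, 2, 3, 4, 4.83, 6, 7, 7.12, 8]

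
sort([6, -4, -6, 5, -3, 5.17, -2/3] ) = [-6, -4, -3, -2/3, 5, 5.17, 6] 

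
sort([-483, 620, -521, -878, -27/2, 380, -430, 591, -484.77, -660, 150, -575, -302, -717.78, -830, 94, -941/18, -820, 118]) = [-878, -830, -820, -717.78, -660, -575, -521, -484.77, -483, -430, -302, -941/18, -27/2, 94, 118, 150, 380, 591, 620]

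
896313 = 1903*471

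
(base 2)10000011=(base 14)95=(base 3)11212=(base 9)155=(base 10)131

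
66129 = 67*987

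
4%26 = 4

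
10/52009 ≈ 0.000192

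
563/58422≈0.00964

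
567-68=499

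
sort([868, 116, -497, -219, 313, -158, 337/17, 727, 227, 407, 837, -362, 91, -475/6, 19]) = [-497, -362, -219, -158, -475/6, 19, 337/17, 91, 116, 227, 313, 407, 727, 837, 868]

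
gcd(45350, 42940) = 10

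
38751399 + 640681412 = 679432811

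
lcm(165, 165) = 165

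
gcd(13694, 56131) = 1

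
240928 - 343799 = -102871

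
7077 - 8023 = -946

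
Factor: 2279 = 43^1*53^1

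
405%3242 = 405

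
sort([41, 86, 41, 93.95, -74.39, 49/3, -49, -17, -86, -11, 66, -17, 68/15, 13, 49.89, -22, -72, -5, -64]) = [-86, -74.39, -72, -64, -49, -22, -17, -17, -11, -5, 68/15, 13, 49/3, 41, 41, 49.89, 66, 86, 93.95]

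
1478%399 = 281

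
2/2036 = 1/1018 ≈ 0.000982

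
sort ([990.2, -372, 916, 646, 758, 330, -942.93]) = [-942.93, -372, 330, 646, 758, 916, 990.2]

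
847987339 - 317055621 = 530931718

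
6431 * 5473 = 35196863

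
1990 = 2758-768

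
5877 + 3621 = 9498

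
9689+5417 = 15106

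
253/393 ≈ 0.644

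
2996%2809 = 187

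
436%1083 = 436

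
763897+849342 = 1613239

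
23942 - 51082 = -27140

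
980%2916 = 980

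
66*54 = 3564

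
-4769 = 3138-7907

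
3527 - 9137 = -5610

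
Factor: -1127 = -1*7^2*23^1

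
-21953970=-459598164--437644194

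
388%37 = 18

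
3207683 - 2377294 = 830389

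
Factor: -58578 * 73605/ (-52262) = 3^2 * 5^1 * 13^1 * 701^1 * 751^1 * 3733^ (-1) = 307973835/3733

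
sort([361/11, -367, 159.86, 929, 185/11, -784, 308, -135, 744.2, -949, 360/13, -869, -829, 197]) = [-949, -869, -829, -784, -367, -135, 185/11, 360/13, 361/11, 159.86, 197, 308, 744.2, 929]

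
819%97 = 43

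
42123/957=44 + 5/319 ≈ 44.02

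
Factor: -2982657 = -1 * 3^1 * 89^1 * 11171^1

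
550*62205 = 34212750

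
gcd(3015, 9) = 9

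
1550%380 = 30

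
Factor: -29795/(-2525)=5^(-1)*59^1=59/5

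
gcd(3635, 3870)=5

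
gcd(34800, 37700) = 2900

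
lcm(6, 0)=0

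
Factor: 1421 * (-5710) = -1 * 2^1 * 5^1 * 7^2 * 29^1 * 571^1 = -8113910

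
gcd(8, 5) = 1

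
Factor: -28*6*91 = -1*2^3*3^1*7^2*13^1 = -15288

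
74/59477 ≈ 0.00124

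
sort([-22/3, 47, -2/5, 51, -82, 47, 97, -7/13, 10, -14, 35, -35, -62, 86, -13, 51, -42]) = [-82, -62, -42, -35, -14, -13, -22/3, -7/13, -2/5, 10, 35, 47, 47, 51, 51, 86, 97]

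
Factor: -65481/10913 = -1*3^1*7^(-1)*13^1*23^1*73^1*1559^(-1)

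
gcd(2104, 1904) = 8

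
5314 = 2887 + 2427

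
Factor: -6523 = -1*11^1*593^1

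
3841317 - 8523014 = -4681697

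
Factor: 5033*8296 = 2^3*7^1*17^1*61^1*719^1 = 41753768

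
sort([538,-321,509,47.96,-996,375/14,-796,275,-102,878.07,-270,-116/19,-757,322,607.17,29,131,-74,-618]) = [-996,-796,-757,-618,-321,-270,-102,-74,-116/19,375/14,29,47.96,131,275,322,509,538,607.17,878.07]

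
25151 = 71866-46715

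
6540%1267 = 205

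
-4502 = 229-4731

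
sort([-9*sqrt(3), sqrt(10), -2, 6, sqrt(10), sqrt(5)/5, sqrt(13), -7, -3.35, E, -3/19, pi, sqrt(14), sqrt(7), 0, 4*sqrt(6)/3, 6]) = [-9*sqrt(3), -7, -3.35, -2, -3/19, 0, sqrt(5)/5, sqrt(7), E, pi, sqrt(10), sqrt(10), 4*sqrt(6)/3, sqrt(13), sqrt(14), 6, 6]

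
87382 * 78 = 6815796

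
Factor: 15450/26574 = 5^2*43^(-1) = 25/43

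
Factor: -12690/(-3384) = 2^(-2) * 3^1 * 5^1 = 15/4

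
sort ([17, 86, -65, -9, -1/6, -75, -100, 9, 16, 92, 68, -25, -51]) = [-100, -75, -65, -51, -25, -9, -1/6, 9, 16, 17, 68, 86, 92]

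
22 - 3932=-3910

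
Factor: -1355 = -1 * 5^1 * 271^1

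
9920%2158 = 1288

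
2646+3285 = 5931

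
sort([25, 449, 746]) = [25, 449, 746]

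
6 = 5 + 1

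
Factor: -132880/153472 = -1*2^(-3)*5^1*109^(-1)*151^1 = -755/872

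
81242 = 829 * 98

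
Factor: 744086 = 2^1 * 7^1 * 53149^1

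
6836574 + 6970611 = 13807185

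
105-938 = -833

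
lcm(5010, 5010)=5010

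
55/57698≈0.000953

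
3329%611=274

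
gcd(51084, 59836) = 4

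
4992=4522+470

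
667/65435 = 29/2845 ≈ 0.0102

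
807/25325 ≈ 0.0319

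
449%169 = 111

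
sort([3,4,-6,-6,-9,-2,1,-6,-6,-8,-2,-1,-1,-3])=[-9,-8,-6,-6,-6,-6,-3,-2,-2,-1,-1,1,3,4]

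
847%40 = 7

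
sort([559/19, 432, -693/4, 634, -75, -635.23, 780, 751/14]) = [-635.23, -693/4, -75, 559/19, 751/14, 432, 634, 780]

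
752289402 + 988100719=1740390121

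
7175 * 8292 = 59495100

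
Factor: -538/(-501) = 2^1 * 3^(-1) * 167^(-1) * 269^1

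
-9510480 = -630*15096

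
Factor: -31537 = -1*11^1*47^1*61^1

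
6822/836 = 8+67/418 ≈ 8.16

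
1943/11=176 + 7/11 ≈ 176.64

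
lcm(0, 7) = 0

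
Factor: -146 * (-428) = 2^3 * 73^1 * 107^1 = 62488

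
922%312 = 298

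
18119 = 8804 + 9315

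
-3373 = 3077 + -6450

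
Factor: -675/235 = -1 * 3^3 * 5^1 * 47^(-1) = -135/47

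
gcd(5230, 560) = 10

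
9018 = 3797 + 5221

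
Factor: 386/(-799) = -1*2^1*17^(-1)*47^(-1)*193^1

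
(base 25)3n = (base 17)5d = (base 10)98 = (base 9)118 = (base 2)1100010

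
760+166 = 926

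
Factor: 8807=8807^1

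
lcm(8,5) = 40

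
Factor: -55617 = -1*3^1*18539^1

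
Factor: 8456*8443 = 2^3*7^1*151^1*8443^1 = 71394008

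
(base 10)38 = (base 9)42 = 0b100110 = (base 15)28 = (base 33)15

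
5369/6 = 894+5/6 ≈ 894.83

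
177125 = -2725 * (-65)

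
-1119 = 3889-5008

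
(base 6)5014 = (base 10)1090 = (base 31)145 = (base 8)2102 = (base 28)1aq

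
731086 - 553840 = 177246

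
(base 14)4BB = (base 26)1AD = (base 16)3B5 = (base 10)949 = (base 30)11J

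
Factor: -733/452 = -1 * 2^(-2) * 113^(-1) * 733^1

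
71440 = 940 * 76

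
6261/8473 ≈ 0.739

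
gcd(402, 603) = 201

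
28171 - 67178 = -39007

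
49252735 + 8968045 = 58220780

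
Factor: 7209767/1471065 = 3^(-1) * 5^(-1) * 43^1 * 101^(-1) * 107^1 * 971^(-1) * 1567^1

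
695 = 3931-3236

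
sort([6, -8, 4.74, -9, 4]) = [-9, -8, 4, 4.74, 6]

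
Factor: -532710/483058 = -1*3^3*5^1*149^(-1)*1621^(-1)*1973^1 = -266355/241529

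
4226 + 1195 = 5421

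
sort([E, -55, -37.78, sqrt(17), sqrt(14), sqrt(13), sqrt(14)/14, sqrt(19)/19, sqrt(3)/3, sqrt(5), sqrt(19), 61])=[-55, -37.78, sqrt(19)/19, sqrt(14)/14, sqrt(3)/3, sqrt(5), E, sqrt(13), sqrt(14), sqrt(17), sqrt(19), 61]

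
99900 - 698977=-599077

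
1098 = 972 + 126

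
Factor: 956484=2^2*3^2*163^2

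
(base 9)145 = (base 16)7a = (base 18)6e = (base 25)4m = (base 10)122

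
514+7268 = 7782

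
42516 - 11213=31303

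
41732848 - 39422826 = 2310022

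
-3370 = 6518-9888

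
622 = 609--13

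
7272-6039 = 1233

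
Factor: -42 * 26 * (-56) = 2^5 * 3^1 * 7^2 * 13^1 = 61152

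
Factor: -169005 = -1*3^1*5^1*19^1*593^1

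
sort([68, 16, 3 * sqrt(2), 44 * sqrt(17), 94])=[3 * sqrt(2), 16, 68, 94, 44 * sqrt(17)]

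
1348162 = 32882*41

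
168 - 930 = -762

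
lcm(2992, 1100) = 74800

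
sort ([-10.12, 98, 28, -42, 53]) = [-42, -10.12, 28, 53, 98]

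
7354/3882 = 1 + 1736/1941≈1.89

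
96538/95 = 1016 + 18/95 ≈ 1016.19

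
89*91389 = 8133621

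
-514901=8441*(-61)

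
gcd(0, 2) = 2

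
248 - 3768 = -3520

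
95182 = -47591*(-2)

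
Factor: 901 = 17^1 * 53^1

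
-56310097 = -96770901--40460804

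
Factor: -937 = -1*937^1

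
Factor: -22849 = -1*73^1*313^1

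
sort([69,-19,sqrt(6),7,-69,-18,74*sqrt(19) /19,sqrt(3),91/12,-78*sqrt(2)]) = [-78*sqrt(2),-69,-19,-18,sqrt(3),sqrt(6),7,91/12,74*sqrt(19) /19,69]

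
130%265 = 130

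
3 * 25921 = 77763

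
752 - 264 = 488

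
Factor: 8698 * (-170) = -1 * 2^2 * 5^1 * 17^1 * 4349^1 = -1478660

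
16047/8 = 2005 + 7/8 ≈ 2005.88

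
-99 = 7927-8026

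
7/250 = 0.028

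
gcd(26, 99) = 1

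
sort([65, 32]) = [32, 65]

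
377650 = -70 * (-5395)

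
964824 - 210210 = 754614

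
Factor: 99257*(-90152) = -1*2^3*59^1*191^1*99257^1 = -8948217064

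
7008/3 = 2336 = 2336.00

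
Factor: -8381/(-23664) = 2^(-4)*3^(-1)*17^1 = 17/48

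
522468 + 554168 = 1076636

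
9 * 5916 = 53244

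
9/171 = 1/19 ≈ 0.0526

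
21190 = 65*326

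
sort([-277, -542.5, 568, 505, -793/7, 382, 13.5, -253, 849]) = [-542.5, -277, -253, -793/7, 13.5, 382, 505, 568, 849]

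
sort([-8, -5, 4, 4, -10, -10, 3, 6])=[-10, -10, -8, -5, 3, 4, 4, 6]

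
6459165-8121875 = -1662710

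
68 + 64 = 132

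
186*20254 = 3767244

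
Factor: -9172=-1*2^2*2293^1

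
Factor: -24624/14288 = -1*3^4*47^(-1) = -81/47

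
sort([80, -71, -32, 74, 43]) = [-71, -32, 43, 74, 80]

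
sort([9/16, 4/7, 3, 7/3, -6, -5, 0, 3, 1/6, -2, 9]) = [-6, -5, -2, 0, 1/6, 9/16, 4/7, 7/3, 3, 3, 9]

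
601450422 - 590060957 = 11389465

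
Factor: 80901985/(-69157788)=-1 * 2^(-2) * 3^(-1) * 5^1 * 7^(-1) * 173^(-1) * 311^1 * 4759^(-1) * 52027^1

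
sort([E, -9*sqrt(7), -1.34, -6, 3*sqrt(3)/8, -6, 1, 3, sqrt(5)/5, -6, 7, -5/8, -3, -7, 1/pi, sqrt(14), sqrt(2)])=[-9*sqrt(7), -7, -6, -6, -6, -3, -1.34, -5/8, 1/pi, sqrt(5)/5, 3*sqrt(3)/8, 1, sqrt(2), E, 3, sqrt(14), 7]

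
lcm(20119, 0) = 0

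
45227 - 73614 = -28387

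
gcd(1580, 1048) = 4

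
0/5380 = 0 = 0.00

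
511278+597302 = 1108580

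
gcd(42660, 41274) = 18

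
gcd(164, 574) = 82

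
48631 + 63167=111798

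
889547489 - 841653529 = 47893960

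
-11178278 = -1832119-9346159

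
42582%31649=10933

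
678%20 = 18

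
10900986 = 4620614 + 6280372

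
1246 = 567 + 679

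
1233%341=210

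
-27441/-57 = 481 + 8/19 ≈ 481.42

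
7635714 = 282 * 27077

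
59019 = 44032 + 14987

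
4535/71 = 63 + 62/71≈63.87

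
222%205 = 17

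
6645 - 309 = 6336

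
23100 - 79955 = -56855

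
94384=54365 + 40019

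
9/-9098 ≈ -0.000989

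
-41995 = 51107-93102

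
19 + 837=856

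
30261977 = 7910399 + 22351578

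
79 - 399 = -320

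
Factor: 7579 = 11^1*13^1*53^1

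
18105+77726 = 95831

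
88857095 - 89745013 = -887918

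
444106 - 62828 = 381278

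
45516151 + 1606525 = 47122676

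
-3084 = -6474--3390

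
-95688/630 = -151 - 31/35 ≈ -151.89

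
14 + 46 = 60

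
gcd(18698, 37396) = 18698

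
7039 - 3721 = 3318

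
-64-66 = -130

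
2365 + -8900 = -6535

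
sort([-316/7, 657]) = [-316/7, 657]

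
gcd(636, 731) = 1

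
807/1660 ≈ 0.486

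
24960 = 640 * 39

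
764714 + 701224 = 1465938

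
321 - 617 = -296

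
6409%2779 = 851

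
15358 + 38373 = 53731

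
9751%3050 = 601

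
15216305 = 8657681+6558624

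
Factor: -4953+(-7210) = -1*12163^1 = -12163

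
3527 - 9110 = -5583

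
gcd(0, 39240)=39240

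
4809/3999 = 1603/1333 ≈ 1.20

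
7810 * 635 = 4959350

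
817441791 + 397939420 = 1215381211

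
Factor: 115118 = 2^1 * 57559^1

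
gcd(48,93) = 3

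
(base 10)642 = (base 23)14l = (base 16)282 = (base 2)1010000010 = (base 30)lc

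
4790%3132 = 1658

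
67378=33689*2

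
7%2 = 1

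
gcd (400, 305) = 5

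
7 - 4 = 3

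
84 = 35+49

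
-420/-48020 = 3/343 ≈ 0.00875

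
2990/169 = 230/13 ≈ 17.69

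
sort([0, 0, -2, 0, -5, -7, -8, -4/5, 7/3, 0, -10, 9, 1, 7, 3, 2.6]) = [-10, -8, -7, -5, -2, -4/5, 0, 0, 0, 0, 1, 7/3, 2.6, 3, 7, 9]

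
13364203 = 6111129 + 7253074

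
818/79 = 10 + 28/79 ≈ 10.35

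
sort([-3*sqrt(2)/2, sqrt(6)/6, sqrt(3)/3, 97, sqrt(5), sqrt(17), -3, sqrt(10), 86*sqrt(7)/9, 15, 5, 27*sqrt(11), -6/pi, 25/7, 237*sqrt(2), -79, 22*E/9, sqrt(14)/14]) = [-79, -3, -3*sqrt(2)/2, -6/pi, sqrt(14)/14, sqrt(6)/6, sqrt(3)/3, sqrt(5), sqrt(10), 25/7, sqrt(17), 5, 22*E/9, 15, 86*sqrt(7)/9, 27*sqrt(11), 97, 237*sqrt(2)]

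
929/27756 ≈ 0.0335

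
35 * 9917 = 347095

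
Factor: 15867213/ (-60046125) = -1*5^ (-3)*17^ (-1)*9419^ (-1)*5289071^1 = -5289071/20015375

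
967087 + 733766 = 1700853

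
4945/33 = 149 + 28/33 ≈ 149.85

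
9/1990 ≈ 0.00452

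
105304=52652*2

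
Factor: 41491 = 41491^1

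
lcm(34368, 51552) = 103104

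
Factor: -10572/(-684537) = 2^2 * 7^(-1) * 37^(-1) = 4/259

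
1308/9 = 436/3≈145.33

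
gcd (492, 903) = 3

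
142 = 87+55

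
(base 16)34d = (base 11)6a9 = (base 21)1j5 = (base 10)845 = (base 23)1dh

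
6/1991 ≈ 0.00301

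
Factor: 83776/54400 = 2^(-1)*5^(-2)*7^1*11^1 = 77/50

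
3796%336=100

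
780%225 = 105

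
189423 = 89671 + 99752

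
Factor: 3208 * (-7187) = -1 * 2^3 * 401^1 * 7187^1 = -23055896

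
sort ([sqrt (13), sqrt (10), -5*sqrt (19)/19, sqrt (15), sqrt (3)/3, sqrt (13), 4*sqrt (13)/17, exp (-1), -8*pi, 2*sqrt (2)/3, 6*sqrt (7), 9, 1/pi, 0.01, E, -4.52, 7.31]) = [-8*pi, -4.52, -5*sqrt (19)/19, 0.01, 1/pi, exp (-1), sqrt (3)/3, 4*sqrt (13)/17, 2*sqrt (2)/3, E, sqrt (10), sqrt (13), sqrt (13), sqrt (15), 7.31, 9, 6*sqrt (7)]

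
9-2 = 7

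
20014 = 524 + 19490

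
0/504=0=0.00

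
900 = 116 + 784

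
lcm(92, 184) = 184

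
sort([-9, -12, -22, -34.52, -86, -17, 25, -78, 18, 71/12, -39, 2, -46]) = [-86, -78, -46, -39, -34.52, -22, -17, -12, -9, 2, 71/12, 18, 25]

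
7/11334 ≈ 0.000618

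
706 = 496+210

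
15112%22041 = 15112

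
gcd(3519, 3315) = 51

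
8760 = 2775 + 5985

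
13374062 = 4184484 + 9189578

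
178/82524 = 89/41262≈0.00216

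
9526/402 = 23 + 140/201 ≈ 23.70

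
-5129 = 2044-7173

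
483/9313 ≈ 0.0519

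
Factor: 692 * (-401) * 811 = -1 * 2^2 * 173^1 * 401^1 * 811^1 = -225046012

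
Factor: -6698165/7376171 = -1 * 5^1 * 11^(-1) * 19^1 * 31^(-1) * 97^(-1) * 223^(-1) * 70507^1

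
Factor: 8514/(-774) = -1*11^1 = -11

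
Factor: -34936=-1 * 2^3 * 11^1 * 397^1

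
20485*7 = 143395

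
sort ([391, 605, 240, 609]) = [240, 391, 605, 609]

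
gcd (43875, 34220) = 5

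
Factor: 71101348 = 2^2*233^1*76289^1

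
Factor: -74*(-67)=2^1*37^1*67^1=4958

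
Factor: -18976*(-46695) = 2^5*3^1*5^1*11^1*283^1*593^1 = 886084320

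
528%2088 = 528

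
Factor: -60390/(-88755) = 2^1*3^1*11^1*97^(-1) = 66/97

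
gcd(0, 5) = 5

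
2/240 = 1/120≈0.00833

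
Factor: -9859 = -1 * 9859^1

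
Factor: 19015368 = 2^3*3^1*792307^1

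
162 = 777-615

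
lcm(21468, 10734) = 21468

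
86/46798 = 43/23399 ≈ 0.00184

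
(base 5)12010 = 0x370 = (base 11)730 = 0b1101110000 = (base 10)880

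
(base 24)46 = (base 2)1100110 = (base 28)3i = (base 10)102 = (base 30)3c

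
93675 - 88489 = 5186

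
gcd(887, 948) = 1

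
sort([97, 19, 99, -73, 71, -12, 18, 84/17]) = [-73, -12, 84/17, 18, 19, 71, 97, 99]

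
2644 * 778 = 2057032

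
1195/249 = 4+199/249 ≈ 4.80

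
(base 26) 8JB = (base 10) 5913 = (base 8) 13431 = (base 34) 53V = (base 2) 1011100011001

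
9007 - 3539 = 5468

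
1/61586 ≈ 0.0000162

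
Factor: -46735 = -1*5^1*13^1*719^1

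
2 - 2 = 0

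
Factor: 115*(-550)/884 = -1*2^(-1)*5^3*11^1*13^(-1)*17^(-1)*23^1 = -31625/442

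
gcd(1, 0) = 1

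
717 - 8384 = -7667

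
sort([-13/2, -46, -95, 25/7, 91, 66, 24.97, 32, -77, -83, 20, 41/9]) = [-95, -83, -77, -46, -13/2, 25/7, 41/9, 20, 24.97, 32, 66, 91]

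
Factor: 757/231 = 3^(-1)*7^(-1)*11^(-1)*757^1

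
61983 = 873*71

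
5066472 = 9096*557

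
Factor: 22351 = 7^1*31^1*103^1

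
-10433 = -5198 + -5235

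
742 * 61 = 45262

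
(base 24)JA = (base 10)466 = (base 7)1234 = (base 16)1D2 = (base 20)136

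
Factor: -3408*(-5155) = 2^4*3^1*5^1*71^1*1031^1 = 17568240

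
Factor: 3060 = 2^2*3^2*5^1*17^1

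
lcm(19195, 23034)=115170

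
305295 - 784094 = -478799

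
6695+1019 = 7714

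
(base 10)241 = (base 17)e3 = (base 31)7o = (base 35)6v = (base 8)361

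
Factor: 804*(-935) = -1*2^2*3^1*5^1*11^1*17^1*67^1 = -751740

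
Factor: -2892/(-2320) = 2^(-2)*3^1*5^(-1)*29^(-1)*241^1 = 723/580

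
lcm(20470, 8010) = 184230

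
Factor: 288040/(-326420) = -1 * 2^1 * 379^1 * 859^(-1) = -758/859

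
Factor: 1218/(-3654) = -1*3^(-1) = -1/3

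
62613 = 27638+34975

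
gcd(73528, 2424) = 808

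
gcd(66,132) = 66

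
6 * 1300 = 7800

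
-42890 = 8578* (-5)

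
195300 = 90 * 2170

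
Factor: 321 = 3^1*107^1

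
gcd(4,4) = 4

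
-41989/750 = -55 - 739/750 ≈ -55.99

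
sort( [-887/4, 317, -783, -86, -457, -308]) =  [-783, -457, -308, -887/4, -86, 317]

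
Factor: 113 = 113^1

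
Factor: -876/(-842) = 2^1*3^1*73^1*421^(-1) = 438/421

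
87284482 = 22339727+64944755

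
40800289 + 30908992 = 71709281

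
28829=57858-29029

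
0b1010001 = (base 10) 81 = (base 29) 2n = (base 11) 74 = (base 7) 144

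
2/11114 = 1/5557 ≈ 0.000180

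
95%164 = 95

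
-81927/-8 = 10240 + 7/8 ≈ 10240.88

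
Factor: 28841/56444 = 2^(-2)*103^(-1)*137^(-1)*151^1*191^1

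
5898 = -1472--7370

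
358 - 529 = -171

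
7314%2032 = 1218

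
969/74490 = 323/24830 ≈ 0.0130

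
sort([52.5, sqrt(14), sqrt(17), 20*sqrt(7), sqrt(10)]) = [sqrt(10), sqrt(14), sqrt(17), 52.5, 20*sqrt(7)]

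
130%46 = 38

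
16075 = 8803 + 7272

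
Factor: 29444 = 2^2*17^1*433^1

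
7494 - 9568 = -2074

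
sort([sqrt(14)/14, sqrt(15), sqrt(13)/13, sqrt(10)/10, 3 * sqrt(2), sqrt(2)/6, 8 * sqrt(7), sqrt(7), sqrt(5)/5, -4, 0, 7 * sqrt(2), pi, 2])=[-4, 0, sqrt(2)/6, sqrt(14)/14, sqrt(13)/13, sqrt(10)/10, sqrt(5)/5, 2, sqrt(7), pi, sqrt(15), 3 * sqrt(2), 7 * sqrt(2), 8 * sqrt(7)]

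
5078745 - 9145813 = -4067068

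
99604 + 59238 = 158842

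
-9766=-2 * 4883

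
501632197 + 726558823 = 1228191020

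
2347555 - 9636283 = -7288728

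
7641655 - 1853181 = 5788474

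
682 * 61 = 41602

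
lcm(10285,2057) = 10285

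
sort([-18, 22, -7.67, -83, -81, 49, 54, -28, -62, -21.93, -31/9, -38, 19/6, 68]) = [-83, -81, -62, -38, -28, -21.93, -18, -7.67, -31/9, 19/6, 22, 49, 54, 68]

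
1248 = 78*16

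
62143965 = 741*83865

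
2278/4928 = 1139/2464≈0.462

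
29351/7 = 4193 = 4193.00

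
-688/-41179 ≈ 0.0167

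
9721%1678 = 1331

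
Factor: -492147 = -1 * 3^2 * 149^1 * 367^1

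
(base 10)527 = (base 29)i5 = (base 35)f2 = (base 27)je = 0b1000001111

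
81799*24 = 1963176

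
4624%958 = 792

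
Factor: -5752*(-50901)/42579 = 2^3*3^(-2)*19^1*47^1*83^(-1)*719^1 = 5136536/747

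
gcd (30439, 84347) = 1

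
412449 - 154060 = 258389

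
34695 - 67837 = -33142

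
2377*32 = 76064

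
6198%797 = 619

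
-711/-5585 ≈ 0.127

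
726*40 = 29040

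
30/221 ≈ 0.136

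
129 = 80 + 49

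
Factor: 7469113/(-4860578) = -1 * 2^(-1) * 2430289^(-1) * 7469113^1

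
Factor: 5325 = 3^1 * 5^2 * 71^1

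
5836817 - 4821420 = 1015397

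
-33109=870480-903589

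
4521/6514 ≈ 0.694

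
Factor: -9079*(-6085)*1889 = 5^1*7^1*1217^1*1297^1*1889^1 = 104359155635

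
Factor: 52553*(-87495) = -1*3^1*5^1*19^1*307^1*52553^1 = -4598124735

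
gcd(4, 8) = 4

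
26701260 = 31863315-5162055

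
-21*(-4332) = 90972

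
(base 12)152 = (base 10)206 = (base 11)178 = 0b11001110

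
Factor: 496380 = 2^2*3^1*5^1*8273^1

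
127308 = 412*309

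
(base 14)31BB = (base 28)AQP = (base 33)7TD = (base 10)8593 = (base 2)10000110010001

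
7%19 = 7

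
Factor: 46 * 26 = 2^2 * 13^1 * 23^1 = 1196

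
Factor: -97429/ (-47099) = 13^ (-1)*3623^ (-1)*97429^1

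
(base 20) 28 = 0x30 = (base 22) 24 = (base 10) 48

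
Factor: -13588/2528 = -1*2^(-3)*43^1 = -43/8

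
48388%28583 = 19805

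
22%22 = 0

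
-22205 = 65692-87897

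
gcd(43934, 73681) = 1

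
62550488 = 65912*949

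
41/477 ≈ 0.0860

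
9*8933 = 80397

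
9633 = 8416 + 1217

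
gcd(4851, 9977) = 11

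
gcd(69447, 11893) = 7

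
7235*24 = 173640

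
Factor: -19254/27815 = -1*2^1*3^1*5^(-1)*3209^1*5563^(-1)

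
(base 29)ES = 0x1B2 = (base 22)JG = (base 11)365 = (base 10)434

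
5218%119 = 101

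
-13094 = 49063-62157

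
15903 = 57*279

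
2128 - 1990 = 138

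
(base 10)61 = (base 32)1t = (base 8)75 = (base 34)1r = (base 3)2021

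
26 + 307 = 333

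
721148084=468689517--252458567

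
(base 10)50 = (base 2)110010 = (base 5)200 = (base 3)1212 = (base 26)1o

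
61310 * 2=122620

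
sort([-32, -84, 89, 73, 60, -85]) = [-85, -84, -32, 60, 73, 89]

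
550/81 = 6 + 64/81 ≈ 6.79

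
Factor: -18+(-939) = -1*3^1*11^1*29^1 = -957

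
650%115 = 75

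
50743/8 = 6342+7/8 ≈ 6342.88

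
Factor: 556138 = 2^1*11^1*17^1*1487^1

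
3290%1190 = 910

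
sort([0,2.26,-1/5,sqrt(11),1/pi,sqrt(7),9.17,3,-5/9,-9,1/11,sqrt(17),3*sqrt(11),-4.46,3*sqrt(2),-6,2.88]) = [-9,-6,-4.46,-5/9,-1/5,0,1/11,1/pi,2.26,sqrt(7),2.88,3,sqrt(11),sqrt(17),3*sqrt(2),9.17,3*sqrt(11)]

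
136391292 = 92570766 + 43820526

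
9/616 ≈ 0.0146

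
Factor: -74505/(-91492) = 2^(-2)*3^1*5^1*89^(-1)*257^(-1)*4967^1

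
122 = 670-548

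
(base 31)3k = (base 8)161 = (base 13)89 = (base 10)113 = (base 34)3b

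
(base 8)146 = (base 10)102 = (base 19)57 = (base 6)250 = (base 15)6c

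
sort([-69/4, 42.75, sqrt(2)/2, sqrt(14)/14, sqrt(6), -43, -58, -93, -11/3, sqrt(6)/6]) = [-93, -58, -43, -69/4, -11/3, sqrt(14)/14, sqrt(6)/6, sqrt(2)/2, sqrt(6), 42.75]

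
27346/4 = 6836 + 1/2 = 6836.50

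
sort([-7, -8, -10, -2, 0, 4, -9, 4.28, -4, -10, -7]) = [-10, -10, -9, -8, -7, -7, -4, -2, 0, 4, 4.28]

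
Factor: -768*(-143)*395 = 2^8*3^1*5^1*11^1*13^1*79^1 = 43380480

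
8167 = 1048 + 7119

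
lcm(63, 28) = 252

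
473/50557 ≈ 0.00936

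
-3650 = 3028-6678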